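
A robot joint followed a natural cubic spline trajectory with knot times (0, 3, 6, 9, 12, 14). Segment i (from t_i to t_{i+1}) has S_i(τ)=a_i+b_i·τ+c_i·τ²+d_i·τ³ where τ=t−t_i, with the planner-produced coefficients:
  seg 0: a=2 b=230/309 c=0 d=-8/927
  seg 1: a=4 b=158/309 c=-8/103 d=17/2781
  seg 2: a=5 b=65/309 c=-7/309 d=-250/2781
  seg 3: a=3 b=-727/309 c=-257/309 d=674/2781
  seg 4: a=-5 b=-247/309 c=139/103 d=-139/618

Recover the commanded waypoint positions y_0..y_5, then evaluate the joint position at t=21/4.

y_0=2 y_1=4 y_2=5 y_3=3 y_4=-5 y_5=-3
S(21/4) = 31819/6592

y_0 = S_0(0) = a_0 = 2
y_1 = S_1(0) = a_1 = 4
y_2 = S_2(0) = a_2 = 5
y_3 = S_3(0) = a_3 = 3
y_4 = S_4(0) = a_4 = -5
y_5 = S_4(2) = -3
t_q=21/4 is in segment 1 (τ=9/4); S_1(τ)=31819/6592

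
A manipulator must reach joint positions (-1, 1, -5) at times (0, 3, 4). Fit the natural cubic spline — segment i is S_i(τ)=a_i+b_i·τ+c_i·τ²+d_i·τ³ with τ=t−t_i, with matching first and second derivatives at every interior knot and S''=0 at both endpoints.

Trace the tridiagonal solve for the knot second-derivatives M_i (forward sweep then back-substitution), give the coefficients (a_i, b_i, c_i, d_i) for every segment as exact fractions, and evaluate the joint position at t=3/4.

  seg 0: a=-1 b=19/6 c=0 d=-5/18
  seg 1: a=1 b=-13/3 c=-5/2 d=5/6
S(3/4) = 161/128

Δ: Δ0=2/3, Δ1=-6
row 1: diag=8, rhs=-40; c'=1/8, d'=-5
back: M1=-5
M: M0=0, M1=-5, M2=0
seg 0: a=-1, c=M0/2=0, d=(M1−M0)/(6·3)=-5/18, b=Δ0−h0·(2M0+M1)/6=19/6
seg 1: a=1, c=M1/2=-5/2, d=(M2−M1)/(6·1)=5/6, b=Δ1−h1·(2M1+M2)/6=-13/3
t_q=3/4 → seg 0, τ=3/4; S=-1+19/6·τ+0·τ²+-5/18·τ³=161/128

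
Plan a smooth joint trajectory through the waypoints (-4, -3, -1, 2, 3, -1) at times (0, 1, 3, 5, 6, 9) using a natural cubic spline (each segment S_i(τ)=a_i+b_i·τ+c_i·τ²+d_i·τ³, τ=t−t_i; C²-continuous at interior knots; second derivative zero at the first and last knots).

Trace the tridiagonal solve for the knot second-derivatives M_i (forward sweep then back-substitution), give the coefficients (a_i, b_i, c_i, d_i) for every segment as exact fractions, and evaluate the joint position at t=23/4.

  seg 0: a=-4 b=827/804 c=0 d=-23/804
  seg 1: a=-3 b=379/402 c=-23/268 d=23/402
  seg 2: a=-1 b=517/402 c=69/268 d=-121/1608
  seg 3: a=2 b=284/201 c=-13/67 d=-44/201
  seg 4: a=3 b=74/201 c=-57/67 d=19/201
S(23/4) = 383/134

Δ: Δ0=1, Δ1=1, Δ2=3/2, Δ3=1, Δ4=-4/3
row 1: diag=6, rhs=0; c'=1/3, d'=0
row 2: denom=8−2·1/3=22/3; d'=(3−2·0)/(22/3)=9/22
row 3: denom=6−2·3/11=60/11; d'=(-3−2·9/22)/(60/11)=-7/10
row 4: denom=8−1·11/60=469/60; d'=(-14−1·-7/10)/(469/60)=-114/67
back: M4=-114/67
back: M3=-7/10−11/60·-114/67=-26/67
back: M2=9/22−3/11·-26/67=69/134
back: M1=0−1/3·69/134=-23/134
M: M0=0, M1=-23/134, M2=69/134, M3=-26/67, M4=-114/67, M5=0
seg 0: a=-4, c=M0/2=0, d=(M1−M0)/(6·1)=-23/804, b=Δ0−h0·(2M0+M1)/6=827/804
seg 1: a=-3, c=M1/2=-23/268, d=(M2−M1)/(6·2)=23/402, b=Δ1−h1·(2M1+M2)/6=379/402
seg 2: a=-1, c=M2/2=69/268, d=(M3−M2)/(6·2)=-121/1608, b=Δ2−h2·(2M2+M3)/6=517/402
seg 3: a=2, c=M3/2=-13/67, d=(M4−M3)/(6·1)=-44/201, b=Δ3−h3·(2M3+M4)/6=284/201
seg 4: a=3, c=M4/2=-57/67, d=(M5−M4)/(6·3)=19/201, b=Δ4−h4·(2M4+M5)/6=74/201
t_q=23/4 → seg 3, τ=3/4; S=2+284/201·τ+-13/67·τ²+-44/201·τ³=383/134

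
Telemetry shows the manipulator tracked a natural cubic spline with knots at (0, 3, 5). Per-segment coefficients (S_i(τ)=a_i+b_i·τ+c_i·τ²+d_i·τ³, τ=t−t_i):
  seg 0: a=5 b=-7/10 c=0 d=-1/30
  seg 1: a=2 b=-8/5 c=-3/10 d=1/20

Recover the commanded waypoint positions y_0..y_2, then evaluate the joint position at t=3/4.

y_0 = S_0(0) = a_0 = 5
y_1 = S_1(0) = a_1 = 2
y_2 = S_1(2) = -2
t_q=3/4 is in segment 0 (τ=3/4); S_0(τ)=571/128

y_0=5 y_1=2 y_2=-2
S(3/4) = 571/128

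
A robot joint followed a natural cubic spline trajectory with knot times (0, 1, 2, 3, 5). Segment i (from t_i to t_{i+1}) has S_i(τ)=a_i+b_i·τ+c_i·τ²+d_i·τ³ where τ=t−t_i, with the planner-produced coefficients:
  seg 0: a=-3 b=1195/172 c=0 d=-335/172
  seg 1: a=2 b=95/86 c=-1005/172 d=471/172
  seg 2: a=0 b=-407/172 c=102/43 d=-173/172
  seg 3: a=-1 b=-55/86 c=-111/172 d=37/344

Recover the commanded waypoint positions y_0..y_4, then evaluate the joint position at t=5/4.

y_0=-3 y_1=2 y_2=0 y_3=-1 y_4=-4
S(5/4) = 21507/11008

y_0 = S_0(0) = a_0 = -3
y_1 = S_1(0) = a_1 = 2
y_2 = S_2(0) = a_2 = 0
y_3 = S_3(0) = a_3 = -1
y_4 = S_3(2) = -4
t_q=5/4 is in segment 1 (τ=1/4); S_1(τ)=21507/11008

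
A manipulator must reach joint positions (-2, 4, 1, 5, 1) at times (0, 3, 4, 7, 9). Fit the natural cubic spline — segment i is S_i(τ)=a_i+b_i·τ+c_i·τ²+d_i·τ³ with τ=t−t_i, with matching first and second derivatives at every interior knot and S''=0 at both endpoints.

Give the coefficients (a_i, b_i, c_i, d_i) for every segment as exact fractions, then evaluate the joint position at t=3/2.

Δ: Δ0=2, Δ1=-3, Δ2=4/3, Δ3=-2
row 1: diag=8, rhs=-30; c'=1/8, d'=-15/4
row 2: denom=8−1·1/8=63/8; d'=(26−1·-15/4)/(63/8)=34/9
row 3: denom=10−3·8/21=62/7; d'=(-20−3·34/9)/(62/7)=-329/93
back: M3=-329/93
back: M2=34/9−8/21·-329/93=1430/279
back: M1=-15/4−1/8·1430/279=-1225/279
M: M0=0, M1=-1225/279, M2=1430/279, M3=-329/93, M4=0
seg 0: a=-2, c=M0/2=0, d=(M1−M0)/(6·3)=-1225/5022, b=Δ0−h0·(2M0+M1)/6=2341/558
seg 1: a=4, c=M1/2=-1225/558, d=(M2−M1)/(6·1)=295/186, b=Δ1−h1·(2M1+M2)/6=-667/279
seg 2: a=1, c=M2/2=715/279, d=(M3−M2)/(6·3)=-2417/5022, b=Δ2−h2·(2M2+M3)/6=-1129/558
seg 3: a=5, c=M3/2=-329/186, d=(M4−M3)/(6·2)=329/1116, b=Δ3−h3·(2M3+M4)/6=100/279
t_q=3/2 → seg 0, τ=3/2; S=-2+2341/558·τ+0·τ²+-1225/5022·τ³=1721/496

  seg 0: a=-2 b=2341/558 c=0 d=-1225/5022
  seg 1: a=4 b=-667/279 c=-1225/558 d=295/186
  seg 2: a=1 b=-1129/558 c=715/279 d=-2417/5022
  seg 3: a=5 b=100/279 c=-329/186 d=329/1116
S(3/2) = 1721/496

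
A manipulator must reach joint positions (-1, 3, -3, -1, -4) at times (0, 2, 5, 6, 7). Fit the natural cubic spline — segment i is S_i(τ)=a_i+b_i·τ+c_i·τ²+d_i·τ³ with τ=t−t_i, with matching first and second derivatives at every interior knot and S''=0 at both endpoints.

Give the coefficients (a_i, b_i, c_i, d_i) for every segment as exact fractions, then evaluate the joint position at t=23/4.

Δ: Δ0=2, Δ1=-2, Δ2=2, Δ3=-3
row 1: diag=10, rhs=-24; c'=3/10, d'=-12/5
row 2: denom=8−3·3/10=71/10; d'=(24−3·-12/5)/(71/10)=312/71
row 3: denom=4−1·10/71=274/71; d'=(-30−1·312/71)/(274/71)=-1221/137
back: M3=-1221/137
back: M2=312/71−10/71·-1221/137=774/137
back: M1=-12/5−3/10·774/137=-561/137
M: M0=0, M1=-561/137, M2=774/137, M3=-1221/137, M4=0
seg 0: a=-1, c=M0/2=0, d=(M1−M0)/(6·2)=-187/548, b=Δ0−h0·(2M0+M1)/6=461/137
seg 1: a=3, c=M1/2=-561/274, d=(M2−M1)/(6·3)=445/822, b=Δ1−h1·(2M1+M2)/6=-100/137
seg 2: a=-3, c=M2/2=387/137, d=(M3−M2)/(6·1)=-665/274, b=Δ2−h2·(2M2+M3)/6=439/274
seg 3: a=-1, c=M3/2=-1221/274, d=(M4−M3)/(6·1)=407/274, b=Δ3−h3·(2M3+M4)/6=-4/137
t_q=23/4 → seg 2, τ=3/4; S=-3+439/274·τ+387/137·τ²+-665/274·τ³=-21627/17536

  seg 0: a=-1 b=461/137 c=0 d=-187/548
  seg 1: a=3 b=-100/137 c=-561/274 d=445/822
  seg 2: a=-3 b=439/274 c=387/137 d=-665/274
  seg 3: a=-1 b=-4/137 c=-1221/274 d=407/274
S(23/4) = -21627/17536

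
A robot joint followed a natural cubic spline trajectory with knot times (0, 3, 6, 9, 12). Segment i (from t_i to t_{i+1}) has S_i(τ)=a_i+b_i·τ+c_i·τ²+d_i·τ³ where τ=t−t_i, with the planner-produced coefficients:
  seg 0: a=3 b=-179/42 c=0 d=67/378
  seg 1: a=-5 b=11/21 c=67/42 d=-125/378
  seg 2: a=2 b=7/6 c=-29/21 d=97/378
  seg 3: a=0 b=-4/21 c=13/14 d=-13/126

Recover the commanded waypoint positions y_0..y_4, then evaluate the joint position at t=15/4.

y_0=3 y_1=-5 y_2=2 y_3=0 y_4=5
S(15/4) = -3449/896

y_0 = S_0(0) = a_0 = 3
y_1 = S_1(0) = a_1 = -5
y_2 = S_2(0) = a_2 = 2
y_3 = S_3(0) = a_3 = 0
y_4 = S_3(3) = 5
t_q=15/4 is in segment 1 (τ=3/4); S_1(τ)=-3449/896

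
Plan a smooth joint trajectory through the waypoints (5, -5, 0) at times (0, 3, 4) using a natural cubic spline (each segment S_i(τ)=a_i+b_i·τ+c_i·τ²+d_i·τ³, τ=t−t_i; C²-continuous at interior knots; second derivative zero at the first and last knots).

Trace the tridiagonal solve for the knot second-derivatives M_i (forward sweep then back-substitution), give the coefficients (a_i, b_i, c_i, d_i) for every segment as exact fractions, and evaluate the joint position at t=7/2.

  seg 0: a=5 b=-155/24 c=0 d=25/72
  seg 1: a=-5 b=35/12 c=25/8 d=-25/24
S(7/2) = -185/64

Δ: Δ0=-10/3, Δ1=5
row 1: diag=8, rhs=50; c'=1/8, d'=25/4
back: M1=25/4
M: M0=0, M1=25/4, M2=0
seg 0: a=5, c=M0/2=0, d=(M1−M0)/(6·3)=25/72, b=Δ0−h0·(2M0+M1)/6=-155/24
seg 1: a=-5, c=M1/2=25/8, d=(M2−M1)/(6·1)=-25/24, b=Δ1−h1·(2M1+M2)/6=35/12
t_q=7/2 → seg 1, τ=1/2; S=-5+35/12·τ+25/8·τ²+-25/24·τ³=-185/64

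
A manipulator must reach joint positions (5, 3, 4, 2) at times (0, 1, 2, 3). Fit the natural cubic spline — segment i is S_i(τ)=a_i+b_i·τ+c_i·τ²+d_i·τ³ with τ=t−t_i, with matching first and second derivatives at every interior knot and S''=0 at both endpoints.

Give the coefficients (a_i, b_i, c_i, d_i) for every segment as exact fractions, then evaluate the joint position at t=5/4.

  seg 0: a=5 b=-3 c=0 d=1
  seg 1: a=3 b=0 c=3 d=-2
  seg 2: a=4 b=0 c=-3 d=1
S(5/4) = 101/32

Δ: Δ0=-2, Δ1=1, Δ2=-2
row 1: diag=4, rhs=18; c'=1/4, d'=9/2
row 2: denom=4−1·1/4=15/4; d'=(-18−1·9/2)/(15/4)=-6
back: M2=-6
back: M1=9/2−1/4·-6=6
M: M0=0, M1=6, M2=-6, M3=0
seg 0: a=5, c=M0/2=0, d=(M1−M0)/(6·1)=1, b=Δ0−h0·(2M0+M1)/6=-3
seg 1: a=3, c=M1/2=3, d=(M2−M1)/(6·1)=-2, b=Δ1−h1·(2M1+M2)/6=0
seg 2: a=4, c=M2/2=-3, d=(M3−M2)/(6·1)=1, b=Δ2−h2·(2M2+M3)/6=0
t_q=5/4 → seg 1, τ=1/4; S=3+0·τ+3·τ²+-2·τ³=101/32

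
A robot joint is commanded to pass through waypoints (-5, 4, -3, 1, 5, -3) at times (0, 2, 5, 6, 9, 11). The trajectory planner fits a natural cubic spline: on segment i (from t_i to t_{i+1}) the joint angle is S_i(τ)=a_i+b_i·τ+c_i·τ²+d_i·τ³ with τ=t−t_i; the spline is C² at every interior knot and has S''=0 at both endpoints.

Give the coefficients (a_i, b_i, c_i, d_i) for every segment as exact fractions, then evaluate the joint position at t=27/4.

  seg 0: a=-5 b=65245/9882 c=0 d=-2597/4941
  seg 1: a=4 b=2917/9882 c=-5194/1647 d=67517/88938
  seg 2: a=-3 b=9242/4941 c=36353/9882 d=-189/122
  seg 3: a=1 b=45263/9882 c=-4787/4941 d=-3365/88938
  seg 4: a=5 b=-11138/4941 c=-4313/3294 d=4313/19764
S(27/4) = 272257/70272

Δ: Δ0=9/2, Δ1=-7/3, Δ2=4, Δ3=4/3, Δ4=-4
row 1: diag=10, rhs=-41; c'=3/10, d'=-41/10
row 2: denom=8−3·3/10=71/10; d'=(38−3·-41/10)/(71/10)=503/71
row 3: denom=8−1·10/71=558/71; d'=(-16−1·503/71)/(558/71)=-1639/558
row 4: denom=10−3·71/186=549/62; d'=(-32−3·-1639/558)/(549/62)=-4313/1647
back: M4=-4313/1647
back: M3=-1639/558−71/186·-4313/1647=-9574/4941
back: M2=503/71−10/71·-9574/4941=36353/4941
back: M1=-41/10−3/10·36353/4941=-10388/1647
M: M0=0, M1=-10388/1647, M2=36353/4941, M3=-9574/4941, M4=-4313/1647, M5=0
seg 0: a=-5, c=M0/2=0, d=(M1−M0)/(6·2)=-2597/4941, b=Δ0−h0·(2M0+M1)/6=65245/9882
seg 1: a=4, c=M1/2=-5194/1647, d=(M2−M1)/(6·3)=67517/88938, b=Δ1−h1·(2M1+M2)/6=2917/9882
seg 2: a=-3, c=M2/2=36353/9882, d=(M3−M2)/(6·1)=-189/122, b=Δ2−h2·(2M2+M3)/6=9242/4941
seg 3: a=1, c=M3/2=-4787/4941, d=(M4−M3)/(6·3)=-3365/88938, b=Δ3−h3·(2M3+M4)/6=45263/9882
seg 4: a=5, c=M4/2=-4313/3294, d=(M5−M4)/(6·2)=4313/19764, b=Δ4−h4·(2M4+M5)/6=-11138/4941
t_q=27/4 → seg 3, τ=3/4; S=1+45263/9882·τ+-4787/4941·τ²+-3365/88938·τ³=272257/70272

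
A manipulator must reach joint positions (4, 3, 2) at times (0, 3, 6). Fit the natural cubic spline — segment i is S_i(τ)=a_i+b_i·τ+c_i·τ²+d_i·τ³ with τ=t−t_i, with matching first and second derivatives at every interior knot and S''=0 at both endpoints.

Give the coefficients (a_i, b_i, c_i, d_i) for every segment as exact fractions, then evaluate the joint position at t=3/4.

Δ: Δ0=-1/3, Δ1=-1/3
row 1: diag=12, rhs=0; c'=1/4, d'=0
back: M1=0
M: M0=0, M1=0, M2=0
seg 0: a=4, c=M0/2=0, d=(M1−M0)/(6·3)=0, b=Δ0−h0·(2M0+M1)/6=-1/3
seg 1: a=3, c=M1/2=0, d=(M2−M1)/(6·3)=0, b=Δ1−h1·(2M1+M2)/6=-1/3
t_q=3/4 → seg 0, τ=3/4; S=4+-1/3·τ+0·τ²+0·τ³=15/4

  seg 0: a=4 b=-1/3 c=0 d=0
  seg 1: a=3 b=-1/3 c=0 d=0
S(3/4) = 15/4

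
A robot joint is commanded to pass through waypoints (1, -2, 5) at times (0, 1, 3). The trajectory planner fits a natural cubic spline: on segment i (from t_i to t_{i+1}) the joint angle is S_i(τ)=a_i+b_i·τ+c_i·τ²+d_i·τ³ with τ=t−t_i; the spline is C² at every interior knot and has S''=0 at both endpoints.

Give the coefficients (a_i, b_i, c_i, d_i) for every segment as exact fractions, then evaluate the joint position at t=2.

Δ: Δ0=-3, Δ1=7/2
row 1: diag=6, rhs=39; c'=1/3, d'=13/2
back: M1=13/2
M: M0=0, M1=13/2, M2=0
seg 0: a=1, c=M0/2=0, d=(M1−M0)/(6·1)=13/12, b=Δ0−h0·(2M0+M1)/6=-49/12
seg 1: a=-2, c=M1/2=13/4, d=(M2−M1)/(6·2)=-13/24, b=Δ1−h1·(2M1+M2)/6=-5/6
t_q=2 → seg 1, τ=1; S=-2+-5/6·τ+13/4·τ²+-13/24·τ³=-1/8

  seg 0: a=1 b=-49/12 c=0 d=13/12
  seg 1: a=-2 b=-5/6 c=13/4 d=-13/24
S(2) = -1/8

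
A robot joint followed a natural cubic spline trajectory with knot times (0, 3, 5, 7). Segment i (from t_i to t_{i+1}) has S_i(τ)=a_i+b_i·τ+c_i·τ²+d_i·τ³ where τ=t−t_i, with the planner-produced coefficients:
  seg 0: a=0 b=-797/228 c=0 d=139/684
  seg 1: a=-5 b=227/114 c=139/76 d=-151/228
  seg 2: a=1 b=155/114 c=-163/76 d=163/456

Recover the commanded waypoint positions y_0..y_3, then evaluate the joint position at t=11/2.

y_0=0 y_1=-5 y_2=1 y_3=-2
S(11/2) = 1445/1216

y_0 = S_0(0) = a_0 = 0
y_1 = S_1(0) = a_1 = -5
y_2 = S_2(0) = a_2 = 1
y_3 = S_2(2) = -2
t_q=11/2 is in segment 2 (τ=1/2); S_2(τ)=1445/1216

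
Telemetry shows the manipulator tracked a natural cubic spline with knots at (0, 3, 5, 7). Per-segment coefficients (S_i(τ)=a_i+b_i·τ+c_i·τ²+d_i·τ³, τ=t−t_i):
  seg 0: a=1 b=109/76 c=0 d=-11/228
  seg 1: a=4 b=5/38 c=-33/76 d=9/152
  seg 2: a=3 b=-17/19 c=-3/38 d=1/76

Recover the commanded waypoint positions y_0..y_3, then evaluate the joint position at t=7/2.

y_0 = S_0(0) = a_0 = 1
y_1 = S_1(0) = a_1 = 4
y_2 = S_2(0) = a_2 = 3
y_3 = S_2(2) = 1
t_q=7/2 is in segment 1 (τ=1/2); S_1(τ)=4821/1216

y_0=1 y_1=4 y_2=3 y_3=1
S(7/2) = 4821/1216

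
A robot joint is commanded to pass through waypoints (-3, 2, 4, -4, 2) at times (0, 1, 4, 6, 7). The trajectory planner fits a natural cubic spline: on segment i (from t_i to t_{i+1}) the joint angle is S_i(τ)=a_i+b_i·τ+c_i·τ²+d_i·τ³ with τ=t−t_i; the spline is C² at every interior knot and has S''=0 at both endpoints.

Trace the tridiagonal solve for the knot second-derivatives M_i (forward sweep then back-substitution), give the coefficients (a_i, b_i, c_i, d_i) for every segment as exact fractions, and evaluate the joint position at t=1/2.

  seg 0: a=-3 b=3103/591 c=0 d=-148/591
  seg 1: a=2 b=2659/591 c=-148/197 d=-311/1773
  seg 2: a=4 b=-2804/591 c=-459/197 d=1597/1182
  seg 3: a=-4 b=1270/591 c=1138/197 d=-1138/591
S(1/2) = -80/197

Δ: Δ0=5, Δ1=2/3, Δ2=-4, Δ3=6
row 1: diag=8, rhs=-26; c'=3/8, d'=-13/4
row 2: denom=10−3·3/8=71/8; d'=(-28−3·-13/4)/(71/8)=-146/71
row 3: denom=6−2·16/71=394/71; d'=(60−2·-146/71)/(394/71)=2276/197
back: M3=2276/197
back: M2=-146/71−16/71·2276/197=-918/197
back: M1=-13/4−3/8·-918/197=-296/197
M: M0=0, M1=-296/197, M2=-918/197, M3=2276/197, M4=0
seg 0: a=-3, c=M0/2=0, d=(M1−M0)/(6·1)=-148/591, b=Δ0−h0·(2M0+M1)/6=3103/591
seg 1: a=2, c=M1/2=-148/197, d=(M2−M1)/(6·3)=-311/1773, b=Δ1−h1·(2M1+M2)/6=2659/591
seg 2: a=4, c=M2/2=-459/197, d=(M3−M2)/(6·2)=1597/1182, b=Δ2−h2·(2M2+M3)/6=-2804/591
seg 3: a=-4, c=M3/2=1138/197, d=(M4−M3)/(6·1)=-1138/591, b=Δ3−h3·(2M3+M4)/6=1270/591
t_q=1/2 → seg 0, τ=1/2; S=-3+3103/591·τ+0·τ²+-148/591·τ³=-80/197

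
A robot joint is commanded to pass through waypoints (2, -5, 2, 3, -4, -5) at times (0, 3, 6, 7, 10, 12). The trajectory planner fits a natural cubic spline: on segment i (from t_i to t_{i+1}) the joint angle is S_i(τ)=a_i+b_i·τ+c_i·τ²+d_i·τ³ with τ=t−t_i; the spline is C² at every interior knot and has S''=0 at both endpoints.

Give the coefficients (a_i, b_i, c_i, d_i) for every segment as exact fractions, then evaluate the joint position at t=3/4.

Δ: Δ0=-7/3, Δ1=7/3, Δ2=1, Δ3=-7/3, Δ4=-1/2
row 1: diag=12, rhs=28; c'=1/4, d'=7/3
row 2: denom=8−3·1/4=29/4; d'=(-8−3·7/3)/(29/4)=-60/29
row 3: denom=8−1·4/29=228/29; d'=(-20−1·-60/29)/(228/29)=-130/57
row 4: denom=10−3·29/76=673/76; d'=(11−3·-130/57)/(673/76)=1356/673
back: M4=1356/673
back: M3=-130/57−29/76·1356/673=-6157/2019
back: M2=-60/29−4/29·-6157/2019=-3328/2019
back: M1=7/3−1/4·-3328/2019=5543/2019
M: M0=0, M1=5543/2019, M2=-3328/2019, M3=-6157/2019, M4=1356/673, M5=0
seg 0: a=2, c=M0/2=0, d=(M1−M0)/(6·3)=5543/36342, b=Δ0−h0·(2M0+M1)/6=-14965/4038
seg 1: a=-5, c=M1/2=5543/4038, d=(M2−M1)/(6·3)=-2957/12114, b=Δ1−h1·(2M1+M2)/6=832/2019
seg 2: a=2, c=M2/2=-1664/2019, d=(M3−M2)/(6·1)=-943/4038, b=Δ2−h2·(2M2+M3)/6=8309/4038
seg 3: a=3, c=M3/2=-6157/4038, d=(M4−M3)/(6·3)=10225/36342, b=Δ3−h3·(2M3+M4)/6=-196/673
seg 4: a=-4, c=M4/2=678/673, d=(M5−M4)/(6·2)=-113/673, b=Δ4−h4·(2M4+M5)/6=-2481/1346
t_q=3/4 → seg 0, τ=3/4; S=2+-14965/4038·τ+0·τ²+5543/36342·τ³=-61609/86144

  seg 0: a=2 b=-14965/4038 c=0 d=5543/36342
  seg 1: a=-5 b=832/2019 c=5543/4038 d=-2957/12114
  seg 2: a=2 b=8309/4038 c=-1664/2019 d=-943/4038
  seg 3: a=3 b=-196/673 c=-6157/4038 d=10225/36342
  seg 4: a=-4 b=-2481/1346 c=678/673 d=-113/673
S(3/4) = -61609/86144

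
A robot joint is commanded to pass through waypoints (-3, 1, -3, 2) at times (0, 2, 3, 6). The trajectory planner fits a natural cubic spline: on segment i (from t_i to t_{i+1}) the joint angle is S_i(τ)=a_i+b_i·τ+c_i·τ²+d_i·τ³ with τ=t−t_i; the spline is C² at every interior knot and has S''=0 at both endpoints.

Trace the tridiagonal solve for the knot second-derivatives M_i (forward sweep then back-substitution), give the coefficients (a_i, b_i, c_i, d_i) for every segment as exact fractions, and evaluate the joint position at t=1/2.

  seg 0: a=-3 b=604/141 c=0 d=-161/282
  seg 1: a=1 b=-362/141 c=-161/47 d=281/141
  seg 2: a=-3 b=-485/141 c=120/47 d=-40/141
S(1/2) = -699/752

Δ: Δ0=2, Δ1=-4, Δ2=5/3
row 1: diag=6, rhs=-36; c'=1/6, d'=-6
row 2: denom=8−1·1/6=47/6; d'=(34−1·-6)/(47/6)=240/47
back: M2=240/47
back: M1=-6−1/6·240/47=-322/47
M: M0=0, M1=-322/47, M2=240/47, M3=0
seg 0: a=-3, c=M0/2=0, d=(M1−M0)/(6·2)=-161/282, b=Δ0−h0·(2M0+M1)/6=604/141
seg 1: a=1, c=M1/2=-161/47, d=(M2−M1)/(6·1)=281/141, b=Δ1−h1·(2M1+M2)/6=-362/141
seg 2: a=-3, c=M2/2=120/47, d=(M3−M2)/(6·3)=-40/141, b=Δ2−h2·(2M2+M3)/6=-485/141
t_q=1/2 → seg 0, τ=1/2; S=-3+604/141·τ+0·τ²+-161/282·τ³=-699/752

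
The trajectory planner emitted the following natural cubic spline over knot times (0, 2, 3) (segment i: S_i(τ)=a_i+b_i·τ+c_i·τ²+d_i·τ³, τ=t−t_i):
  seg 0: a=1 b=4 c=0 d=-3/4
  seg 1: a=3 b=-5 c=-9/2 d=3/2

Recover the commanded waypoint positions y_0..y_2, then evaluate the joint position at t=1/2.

y_0 = S_0(0) = a_0 = 1
y_1 = S_1(0) = a_1 = 3
y_2 = S_1(1) = -5
t_q=1/2 is in segment 0 (τ=1/2); S_0(τ)=93/32

y_0=1 y_1=3 y_2=-5
S(1/2) = 93/32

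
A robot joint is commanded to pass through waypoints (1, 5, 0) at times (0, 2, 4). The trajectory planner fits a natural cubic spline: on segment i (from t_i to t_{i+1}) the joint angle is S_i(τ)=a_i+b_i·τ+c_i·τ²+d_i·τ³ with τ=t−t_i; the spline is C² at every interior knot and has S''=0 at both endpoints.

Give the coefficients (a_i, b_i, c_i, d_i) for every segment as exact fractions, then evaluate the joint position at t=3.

Δ: Δ0=2, Δ1=-5/2
row 1: diag=8, rhs=-27; c'=1/4, d'=-27/8
back: M1=-27/8
M: M0=0, M1=-27/8, M2=0
seg 0: a=1, c=M0/2=0, d=(M1−M0)/(6·2)=-9/32, b=Δ0−h0·(2M0+M1)/6=25/8
seg 1: a=5, c=M1/2=-27/16, d=(M2−M1)/(6·2)=9/32, b=Δ1−h1·(2M1+M2)/6=-1/4
t_q=3 → seg 1, τ=1; S=5+-1/4·τ+-27/16·τ²+9/32·τ³=107/32

  seg 0: a=1 b=25/8 c=0 d=-9/32
  seg 1: a=5 b=-1/4 c=-27/16 d=9/32
S(3) = 107/32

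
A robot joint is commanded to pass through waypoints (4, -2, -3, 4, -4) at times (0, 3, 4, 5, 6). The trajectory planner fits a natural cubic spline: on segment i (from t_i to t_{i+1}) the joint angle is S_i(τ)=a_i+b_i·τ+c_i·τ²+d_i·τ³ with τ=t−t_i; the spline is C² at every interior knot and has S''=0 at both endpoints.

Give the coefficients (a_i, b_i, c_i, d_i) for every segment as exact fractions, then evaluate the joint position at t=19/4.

Δ: Δ0=-2, Δ1=-1, Δ2=7, Δ3=-8
row 1: diag=8, rhs=6; c'=1/8, d'=3/4
row 2: denom=4−1·1/8=31/8; d'=(48−1·3/4)/(31/8)=378/31
row 3: denom=4−1·8/31=116/31; d'=(-90−1·378/31)/(116/31)=-792/29
back: M3=-792/29
back: M2=378/31−8/31·-792/29=558/29
back: M1=3/4−1/8·558/29=-48/29
M: M0=0, M1=-48/29, M2=558/29, M3=-792/29, M4=0
seg 0: a=4, c=M0/2=0, d=(M1−M0)/(6·3)=-8/87, b=Δ0−h0·(2M0+M1)/6=-34/29
seg 1: a=-2, c=M1/2=-24/29, d=(M2−M1)/(6·1)=101/29, b=Δ1−h1·(2M1+M2)/6=-106/29
seg 2: a=-3, c=M2/2=279/29, d=(M3−M2)/(6·1)=-225/29, b=Δ2−h2·(2M2+M3)/6=149/29
seg 3: a=4, c=M3/2=-396/29, d=(M4−M3)/(6·1)=132/29, b=Δ3−h3·(2M3+M4)/6=32/29
t_q=19/4 → seg 2, τ=3/4; S=-3+149/29·τ+279/29·τ²+-225/29·τ³=5553/1856

  seg 0: a=4 b=-34/29 c=0 d=-8/87
  seg 1: a=-2 b=-106/29 c=-24/29 d=101/29
  seg 2: a=-3 b=149/29 c=279/29 d=-225/29
  seg 3: a=4 b=32/29 c=-396/29 d=132/29
S(19/4) = 5553/1856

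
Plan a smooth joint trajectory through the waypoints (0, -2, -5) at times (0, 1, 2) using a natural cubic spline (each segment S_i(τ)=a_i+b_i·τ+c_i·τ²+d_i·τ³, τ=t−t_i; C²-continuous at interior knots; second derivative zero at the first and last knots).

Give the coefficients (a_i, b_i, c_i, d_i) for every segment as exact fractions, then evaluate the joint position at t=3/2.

  seg 0: a=0 b=-7/4 c=0 d=-1/4
  seg 1: a=-2 b=-5/2 c=-3/4 d=1/4
S(3/2) = -109/32

Δ: Δ0=-2, Δ1=-3
row 1: diag=4, rhs=-6; c'=1/4, d'=-3/2
back: M1=-3/2
M: M0=0, M1=-3/2, M2=0
seg 0: a=0, c=M0/2=0, d=(M1−M0)/(6·1)=-1/4, b=Δ0−h0·(2M0+M1)/6=-7/4
seg 1: a=-2, c=M1/2=-3/4, d=(M2−M1)/(6·1)=1/4, b=Δ1−h1·(2M1+M2)/6=-5/2
t_q=3/2 → seg 1, τ=1/2; S=-2+-5/2·τ+-3/4·τ²+1/4·τ³=-109/32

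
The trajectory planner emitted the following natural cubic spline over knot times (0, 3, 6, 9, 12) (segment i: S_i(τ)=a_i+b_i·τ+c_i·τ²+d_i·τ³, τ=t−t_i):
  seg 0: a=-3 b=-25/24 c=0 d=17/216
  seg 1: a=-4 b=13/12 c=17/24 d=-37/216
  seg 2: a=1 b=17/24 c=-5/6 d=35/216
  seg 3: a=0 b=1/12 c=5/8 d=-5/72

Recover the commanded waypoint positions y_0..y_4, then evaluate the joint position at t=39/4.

y_0=-3 y_1=-4 y_2=1 y_3=0 y_4=4
S(39/4) = 197/512

y_0 = S_0(0) = a_0 = -3
y_1 = S_1(0) = a_1 = -4
y_2 = S_2(0) = a_2 = 1
y_3 = S_3(0) = a_3 = 0
y_4 = S_3(3) = 4
t_q=39/4 is in segment 3 (τ=3/4); S_3(τ)=197/512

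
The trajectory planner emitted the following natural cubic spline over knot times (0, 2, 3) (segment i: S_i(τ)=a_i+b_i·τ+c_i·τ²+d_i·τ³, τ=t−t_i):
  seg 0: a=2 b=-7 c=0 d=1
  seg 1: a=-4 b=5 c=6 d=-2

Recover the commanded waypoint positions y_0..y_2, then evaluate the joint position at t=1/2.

y_0 = S_0(0) = a_0 = 2
y_1 = S_1(0) = a_1 = -4
y_2 = S_1(1) = 5
t_q=1/2 is in segment 0 (τ=1/2); S_0(τ)=-11/8

y_0=2 y_1=-4 y_2=5
S(1/2) = -11/8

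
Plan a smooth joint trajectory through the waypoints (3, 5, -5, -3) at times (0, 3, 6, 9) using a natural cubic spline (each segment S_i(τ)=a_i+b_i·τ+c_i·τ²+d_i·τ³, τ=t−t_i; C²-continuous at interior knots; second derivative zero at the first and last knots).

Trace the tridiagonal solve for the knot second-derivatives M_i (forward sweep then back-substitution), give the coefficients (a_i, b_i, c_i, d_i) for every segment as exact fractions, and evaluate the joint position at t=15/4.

  seg 0: a=3 b=2 c=0 d=-4/27
  seg 1: a=5 b=-2 c=-4/3 d=8/27
  seg 2: a=-5 b=-2 c=4/3 d=-4/27
S(15/4) = 23/8

Δ: Δ0=2/3, Δ1=-10/3, Δ2=2/3
row 1: diag=12, rhs=-24; c'=1/4, d'=-2
row 2: denom=12−3·1/4=45/4; d'=(24−3·-2)/(45/4)=8/3
back: M2=8/3
back: M1=-2−1/4·8/3=-8/3
M: M0=0, M1=-8/3, M2=8/3, M3=0
seg 0: a=3, c=M0/2=0, d=(M1−M0)/(6·3)=-4/27, b=Δ0−h0·(2M0+M1)/6=2
seg 1: a=5, c=M1/2=-4/3, d=(M2−M1)/(6·3)=8/27, b=Δ1−h1·(2M1+M2)/6=-2
seg 2: a=-5, c=M2/2=4/3, d=(M3−M2)/(6·3)=-4/27, b=Δ2−h2·(2M2+M3)/6=-2
t_q=15/4 → seg 1, τ=3/4; S=5+-2·τ+-4/3·τ²+8/27·τ³=23/8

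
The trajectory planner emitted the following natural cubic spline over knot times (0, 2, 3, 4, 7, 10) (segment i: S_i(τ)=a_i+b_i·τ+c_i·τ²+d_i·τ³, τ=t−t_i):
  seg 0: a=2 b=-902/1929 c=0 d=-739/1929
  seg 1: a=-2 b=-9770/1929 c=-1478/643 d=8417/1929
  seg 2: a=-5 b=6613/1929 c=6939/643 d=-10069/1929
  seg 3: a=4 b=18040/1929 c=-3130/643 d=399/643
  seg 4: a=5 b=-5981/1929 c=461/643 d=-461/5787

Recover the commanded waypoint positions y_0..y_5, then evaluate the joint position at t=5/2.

y_0=2 y_1=-2 y_2=-5 y_3=4 y_4=5 y_5=0
S(5/2) = -23465/5144

y_0 = S_0(0) = a_0 = 2
y_1 = S_1(0) = a_1 = -2
y_2 = S_2(0) = a_2 = -5
y_3 = S_3(0) = a_3 = 4
y_4 = S_4(0) = a_4 = 5
y_5 = S_4(3) = 0
t_q=5/2 is in segment 1 (τ=1/2); S_1(τ)=-23465/5144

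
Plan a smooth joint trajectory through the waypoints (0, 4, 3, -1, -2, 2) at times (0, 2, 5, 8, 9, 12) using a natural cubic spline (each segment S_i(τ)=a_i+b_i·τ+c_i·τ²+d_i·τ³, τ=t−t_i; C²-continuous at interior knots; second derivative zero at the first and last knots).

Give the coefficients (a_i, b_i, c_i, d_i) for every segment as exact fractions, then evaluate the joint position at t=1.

Δ: Δ0=2, Δ1=-1/3, Δ2=-4/3, Δ3=-1, Δ4=4/3
row 1: diag=10, rhs=-14; c'=3/10, d'=-7/5
row 2: denom=12−3·3/10=111/10; d'=(-6−3·-7/5)/(111/10)=-6/37
row 3: denom=8−3·10/37=266/37; d'=(2−3·-6/37)/(266/37)=46/133
row 4: denom=8−1·37/266=2091/266; d'=(14−1·46/133)/(2091/266)=3632/2091
back: M4=3632/2091
back: M3=46/133−37/266·3632/2091=218/2091
back: M2=-6/37−10/37·218/2091=-398/2091
back: M1=-7/5−3/10·-398/2091=-936/697
M: M0=0, M1=-936/697, M2=-398/2091, M3=218/2091, M4=3632/2091, M5=0
seg 0: a=0, c=M0/2=0, d=(M1−M0)/(6·2)=-78/697, b=Δ0−h0·(2M0+M1)/6=1706/697
seg 1: a=4, c=M1/2=-468/697, d=(M2−M1)/(6·3)=1205/18819, b=Δ1−h1·(2M1+M2)/6=770/697
seg 2: a=3, c=M2/2=-199/2091, d=(M3−M2)/(6·3)=308/18819, b=Δ2−h2·(2M2+M3)/6=-49/41
seg 3: a=-1, c=M3/2=109/2091, d=(M4−M3)/(6·1)=569/2091, b=Δ3−h3·(2M3+M4)/6=-923/697
seg 4: a=-2, c=M4/2=1816/2091, d=(M5−M4)/(6·3)=-1816/18819, b=Δ4−h4·(2M4+M5)/6=-844/2091
t_q=1 → seg 0, τ=1; S=0+1706/697·τ+0·τ²+-78/697·τ³=1628/697

  seg 0: a=0 b=1706/697 c=0 d=-78/697
  seg 1: a=4 b=770/697 c=-468/697 d=1205/18819
  seg 2: a=3 b=-49/41 c=-199/2091 d=308/18819
  seg 3: a=-1 b=-923/697 c=109/2091 d=569/2091
  seg 4: a=-2 b=-844/2091 c=1816/2091 d=-1816/18819
S(1) = 1628/697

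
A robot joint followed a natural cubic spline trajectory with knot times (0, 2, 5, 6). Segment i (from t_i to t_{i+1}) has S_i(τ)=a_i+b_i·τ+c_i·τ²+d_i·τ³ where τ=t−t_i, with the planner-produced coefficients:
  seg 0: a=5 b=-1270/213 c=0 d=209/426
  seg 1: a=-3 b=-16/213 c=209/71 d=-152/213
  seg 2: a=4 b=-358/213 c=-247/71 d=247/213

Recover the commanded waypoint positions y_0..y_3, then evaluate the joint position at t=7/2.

y_0=5 y_1=-3 y_2=4 y_3=0
S(7/2) = 313/284

y_0 = S_0(0) = a_0 = 5
y_1 = S_1(0) = a_1 = -3
y_2 = S_2(0) = a_2 = 4
y_3 = S_2(1) = 0
t_q=7/2 is in segment 1 (τ=3/2); S_1(τ)=313/284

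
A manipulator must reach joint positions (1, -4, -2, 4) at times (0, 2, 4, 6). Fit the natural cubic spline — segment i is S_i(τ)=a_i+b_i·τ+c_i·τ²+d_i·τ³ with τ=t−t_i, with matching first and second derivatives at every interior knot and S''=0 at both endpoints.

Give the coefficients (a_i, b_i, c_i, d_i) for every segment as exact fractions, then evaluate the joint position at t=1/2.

  seg 0: a=1 b=-33/10 c=0 d=1/5
  seg 1: a=-4 b=-9/10 c=6/5 d=-1/8
  seg 2: a=-2 b=12/5 c=9/20 d=-3/40
S(1/2) = -5/8

Δ: Δ0=-5/2, Δ1=1, Δ2=3
row 1: diag=8, rhs=21; c'=1/4, d'=21/8
row 2: denom=8−2·1/4=15/2; d'=(12−2·21/8)/(15/2)=9/10
back: M2=9/10
back: M1=21/8−1/4·9/10=12/5
M: M0=0, M1=12/5, M2=9/10, M3=0
seg 0: a=1, c=M0/2=0, d=(M1−M0)/(6·2)=1/5, b=Δ0−h0·(2M0+M1)/6=-33/10
seg 1: a=-4, c=M1/2=6/5, d=(M2−M1)/(6·2)=-1/8, b=Δ1−h1·(2M1+M2)/6=-9/10
seg 2: a=-2, c=M2/2=9/20, d=(M3−M2)/(6·2)=-3/40, b=Δ2−h2·(2M2+M3)/6=12/5
t_q=1/2 → seg 0, τ=1/2; S=1+-33/10·τ+0·τ²+1/5·τ³=-5/8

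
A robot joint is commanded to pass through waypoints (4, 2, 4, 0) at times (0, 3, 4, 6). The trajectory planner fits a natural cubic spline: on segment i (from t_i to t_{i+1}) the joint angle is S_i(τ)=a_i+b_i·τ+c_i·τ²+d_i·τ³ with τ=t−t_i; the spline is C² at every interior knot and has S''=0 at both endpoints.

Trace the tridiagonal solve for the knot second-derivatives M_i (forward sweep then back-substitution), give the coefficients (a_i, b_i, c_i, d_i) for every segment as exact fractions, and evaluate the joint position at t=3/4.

Δ: Δ0=-2/3, Δ1=2, Δ2=-2
row 1: diag=8, rhs=16; c'=1/8, d'=2
row 2: denom=6−1·1/8=47/8; d'=(-24−1·2)/(47/8)=-208/47
back: M2=-208/47
back: M1=2−1/8·-208/47=120/47
M: M0=0, M1=120/47, M2=-208/47, M3=0
seg 0: a=4, c=M0/2=0, d=(M1−M0)/(6·3)=20/141, b=Δ0−h0·(2M0+M1)/6=-274/141
seg 1: a=2, c=M1/2=60/47, d=(M2−M1)/(6·1)=-164/141, b=Δ1−h1·(2M1+M2)/6=266/141
seg 2: a=4, c=M2/2=-104/47, d=(M3−M2)/(6·2)=52/141, b=Δ2−h2·(2M2+M3)/6=134/141
t_q=3/4 → seg 0, τ=3/4; S=4+-274/141·τ+0·τ²+20/141·τ³=1957/752

  seg 0: a=4 b=-274/141 c=0 d=20/141
  seg 1: a=2 b=266/141 c=60/47 d=-164/141
  seg 2: a=4 b=134/141 c=-104/47 d=52/141
S(3/4) = 1957/752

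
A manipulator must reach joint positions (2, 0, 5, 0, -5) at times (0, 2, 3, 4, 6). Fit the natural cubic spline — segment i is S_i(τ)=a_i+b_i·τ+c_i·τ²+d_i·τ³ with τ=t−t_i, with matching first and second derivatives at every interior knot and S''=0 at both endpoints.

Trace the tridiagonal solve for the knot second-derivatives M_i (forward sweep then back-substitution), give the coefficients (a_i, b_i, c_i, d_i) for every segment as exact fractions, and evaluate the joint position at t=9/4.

Δ: Δ0=-1, Δ1=5, Δ2=-5, Δ3=-5/2
row 1: diag=6, rhs=36; c'=1/6, d'=6
row 2: denom=4−1·1/6=23/6; d'=(-60−1·6)/(23/6)=-396/23
row 3: denom=6−1·6/23=132/23; d'=(15−1·-396/23)/(132/23)=247/44
back: M3=247/44
back: M2=-396/23−6/23·247/44=-411/22
back: M1=6−1/6·-411/22=401/44
M: M0=0, M1=401/44, M2=-411/22, M3=247/44, M4=0
seg 0: a=2, c=M0/2=0, d=(M1−M0)/(6·2)=401/528, b=Δ0−h0·(2M0+M1)/6=-533/132
seg 1: a=0, c=M1/2=401/88, d=(M2−M1)/(6·1)=-1223/264, b=Δ1−h1·(2M1+M2)/6=335/66
seg 2: a=5, c=M2/2=-411/44, d=(M3−M2)/(6·1)=1069/264, b=Δ2−h2·(2M2+M3)/6=7/24
seg 3: a=0, c=M3/2=247/88, d=(M4−M3)/(6·2)=-247/528, b=Δ3−h3·(2M3+M4)/6=-206/33
t_q=9/4 → seg 1, τ=1/4; S=0+335/66·τ+401/88·τ²+-1223/264·τ³=8343/5632

  seg 0: a=2 b=-533/132 c=0 d=401/528
  seg 1: a=0 b=335/66 c=401/88 d=-1223/264
  seg 2: a=5 b=7/24 c=-411/44 d=1069/264
  seg 3: a=0 b=-206/33 c=247/88 d=-247/528
S(9/4) = 8343/5632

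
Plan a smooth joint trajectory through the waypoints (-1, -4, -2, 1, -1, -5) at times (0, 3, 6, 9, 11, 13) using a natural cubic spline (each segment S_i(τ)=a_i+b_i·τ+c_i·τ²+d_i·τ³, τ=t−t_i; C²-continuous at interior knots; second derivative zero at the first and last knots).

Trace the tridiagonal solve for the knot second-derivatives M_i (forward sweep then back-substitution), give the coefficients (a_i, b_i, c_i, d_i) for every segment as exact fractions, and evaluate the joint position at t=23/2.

  seg 0: a=-1 b=-2165/1566 c=0 d=599/14094
  seg 1: a=-4 b=-184/783 c=599/1566 d=-385/14094
  seg 2: a=-2 b=2071/1566 c=107/783 d=-1147/14094
  seg 3: a=1 b=-43/783 c=-311/522 d=193/3132
  seg 4: a=-1 b=-1330/783 c=-59/261 d=59/1566
S(23/2) = -7939/4176

Δ: Δ0=-1, Δ1=2/3, Δ2=1, Δ3=-1, Δ4=-2
row 1: diag=12, rhs=10; c'=1/4, d'=5/6
row 2: denom=12−3·1/4=45/4; d'=(2−3·5/6)/(45/4)=-2/45
row 3: denom=10−3·4/15=46/5; d'=(-12−3·-2/45)/(46/5)=-89/69
row 4: denom=8−2·5/23=174/23; d'=(-6−2·-89/69)/(174/23)=-118/261
back: M4=-118/261
back: M3=-89/69−5/23·-118/261=-311/261
back: M2=-2/45−4/15·-311/261=214/783
back: M1=5/6−1/4·214/783=599/783
M: M0=0, M1=599/783, M2=214/783, M3=-311/261, M4=-118/261, M5=0
seg 0: a=-1, c=M0/2=0, d=(M1−M0)/(6·3)=599/14094, b=Δ0−h0·(2M0+M1)/6=-2165/1566
seg 1: a=-4, c=M1/2=599/1566, d=(M2−M1)/(6·3)=-385/14094, b=Δ1−h1·(2M1+M2)/6=-184/783
seg 2: a=-2, c=M2/2=107/783, d=(M3−M2)/(6·3)=-1147/14094, b=Δ2−h2·(2M2+M3)/6=2071/1566
seg 3: a=1, c=M3/2=-311/522, d=(M4−M3)/(6·2)=193/3132, b=Δ3−h3·(2M3+M4)/6=-43/783
seg 4: a=-1, c=M4/2=-59/261, d=(M5−M4)/(6·2)=59/1566, b=Δ4−h4·(2M4+M5)/6=-1330/783
t_q=23/2 → seg 4, τ=1/2; S=-1+-1330/783·τ+-59/261·τ²+59/1566·τ³=-7939/4176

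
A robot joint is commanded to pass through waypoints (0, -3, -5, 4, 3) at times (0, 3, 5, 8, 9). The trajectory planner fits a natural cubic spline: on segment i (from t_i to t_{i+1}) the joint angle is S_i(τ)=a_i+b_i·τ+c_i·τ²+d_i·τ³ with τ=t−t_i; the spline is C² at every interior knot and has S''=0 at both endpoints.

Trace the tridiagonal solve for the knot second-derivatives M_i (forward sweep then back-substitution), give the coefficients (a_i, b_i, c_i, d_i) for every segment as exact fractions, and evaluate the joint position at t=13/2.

Δ: Δ0=-1, Δ1=-1, Δ2=3, Δ3=-1
row 1: diag=10, rhs=0; c'=1/5, d'=0
row 2: denom=10−2·1/5=48/5; d'=(24−2·0)/(48/5)=5/2
row 3: denom=8−3·5/16=113/16; d'=(-24−3·5/2)/(113/16)=-504/113
back: M3=-504/113
back: M2=5/2−5/16·-504/113=440/113
back: M1=0−1/5·440/113=-88/113
M: M0=0, M1=-88/113, M2=440/113, M3=-504/113, M4=0
seg 0: a=0, c=M0/2=0, d=(M1−M0)/(6·3)=-44/1017, b=Δ0−h0·(2M0+M1)/6=-69/113
seg 1: a=-3, c=M1/2=-44/113, d=(M2−M1)/(6·2)=44/113, b=Δ1−h1·(2M1+M2)/6=-201/113
seg 2: a=-5, c=M2/2=220/113, d=(M3−M2)/(6·3)=-472/1017, b=Δ2−h2·(2M2+M3)/6=151/113
seg 3: a=4, c=M3/2=-252/113, d=(M4−M3)/(6·1)=84/113, b=Δ3−h3·(2M3+M4)/6=55/113
t_q=13/2 → seg 2, τ=3/2; S=-5+151/113·τ+220/113·τ²+-472/1017·τ³=-41/226

  seg 0: a=0 b=-69/113 c=0 d=-44/1017
  seg 1: a=-3 b=-201/113 c=-44/113 d=44/113
  seg 2: a=-5 b=151/113 c=220/113 d=-472/1017
  seg 3: a=4 b=55/113 c=-252/113 d=84/113
S(13/2) = -41/226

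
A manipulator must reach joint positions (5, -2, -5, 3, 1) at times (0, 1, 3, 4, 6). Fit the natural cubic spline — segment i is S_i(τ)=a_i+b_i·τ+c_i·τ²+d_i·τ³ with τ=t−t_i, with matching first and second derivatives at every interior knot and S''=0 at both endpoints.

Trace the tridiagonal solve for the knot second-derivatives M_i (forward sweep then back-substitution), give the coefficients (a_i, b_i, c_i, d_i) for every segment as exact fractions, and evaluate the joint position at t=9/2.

Δ: Δ0=-7, Δ1=-3/2, Δ2=8, Δ3=-1
row 1: diag=6, rhs=33; c'=1/3, d'=11/2
row 2: denom=6−2·1/3=16/3; d'=(57−2·11/2)/(16/3)=69/8
row 3: denom=6−1·3/16=93/16; d'=(-54−1·69/8)/(93/16)=-334/31
back: M3=-334/31
back: M2=69/8−3/16·-334/31=330/31
back: M1=11/2−1/3·330/31=121/62
M: M0=0, M1=121/62, M2=330/31, M3=-334/31, M4=0
seg 0: a=5, c=M0/2=0, d=(M1−M0)/(6·1)=121/372, b=Δ0−h0·(2M0+M1)/6=-2725/372
seg 1: a=-2, c=M1/2=121/124, d=(M2−M1)/(6·2)=539/744, b=Δ1−h1·(2M1+M2)/6=-1181/186
seg 2: a=-5, c=M2/2=165/31, d=(M3−M2)/(6·1)=-332/93, b=Δ2−h2·(2M2+M3)/6=581/93
seg 3: a=3, c=M3/2=-167/31, d=(M4−M3)/(6·2)=167/186, b=Δ3−h3·(2M3+M4)/6=575/93
t_q=9/2 → seg 3, τ=1/2; S=3+575/93·τ+-167/31·τ²+167/186·τ³=2409/496

  seg 0: a=5 b=-2725/372 c=0 d=121/372
  seg 1: a=-2 b=-1181/186 c=121/124 d=539/744
  seg 2: a=-5 b=581/93 c=165/31 d=-332/93
  seg 3: a=3 b=575/93 c=-167/31 d=167/186
S(9/2) = 2409/496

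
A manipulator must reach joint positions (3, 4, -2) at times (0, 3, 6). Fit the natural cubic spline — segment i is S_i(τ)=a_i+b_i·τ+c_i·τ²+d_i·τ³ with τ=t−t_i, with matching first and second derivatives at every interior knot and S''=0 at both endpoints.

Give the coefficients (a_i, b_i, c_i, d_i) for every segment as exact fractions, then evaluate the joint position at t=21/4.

  seg 0: a=3 b=11/12 c=0 d=-7/108
  seg 1: a=4 b=-5/6 c=-7/12 d=7/108
S(21/4) = -23/256

Δ: Δ0=1/3, Δ1=-2
row 1: diag=12, rhs=-14; c'=1/4, d'=-7/6
back: M1=-7/6
M: M0=0, M1=-7/6, M2=0
seg 0: a=3, c=M0/2=0, d=(M1−M0)/(6·3)=-7/108, b=Δ0−h0·(2M0+M1)/6=11/12
seg 1: a=4, c=M1/2=-7/12, d=(M2−M1)/(6·3)=7/108, b=Δ1−h1·(2M1+M2)/6=-5/6
t_q=21/4 → seg 1, τ=9/4; S=4+-5/6·τ+-7/12·τ²+7/108·τ³=-23/256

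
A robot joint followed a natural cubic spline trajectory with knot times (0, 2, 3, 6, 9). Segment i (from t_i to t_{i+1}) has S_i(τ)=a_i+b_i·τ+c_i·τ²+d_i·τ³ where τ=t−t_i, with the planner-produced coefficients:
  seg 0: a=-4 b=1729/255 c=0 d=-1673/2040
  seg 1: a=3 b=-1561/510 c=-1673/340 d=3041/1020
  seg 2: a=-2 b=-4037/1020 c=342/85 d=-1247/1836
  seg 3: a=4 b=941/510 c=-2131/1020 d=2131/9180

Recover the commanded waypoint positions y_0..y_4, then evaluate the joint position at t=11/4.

y_0 = S_0(0) = a_0 = -4
y_1 = S_1(0) = a_1 = 3
y_2 = S_2(0) = a_2 = -2
y_3 = S_3(0) = a_3 = 4
y_4 = S_3(3) = -3
t_q=11/4 is in segment 1 (τ=3/4); S_1(τ)=-17531/21760

y_0=-4 y_1=3 y_2=-2 y_3=4 y_4=-3
S(11/4) = -17531/21760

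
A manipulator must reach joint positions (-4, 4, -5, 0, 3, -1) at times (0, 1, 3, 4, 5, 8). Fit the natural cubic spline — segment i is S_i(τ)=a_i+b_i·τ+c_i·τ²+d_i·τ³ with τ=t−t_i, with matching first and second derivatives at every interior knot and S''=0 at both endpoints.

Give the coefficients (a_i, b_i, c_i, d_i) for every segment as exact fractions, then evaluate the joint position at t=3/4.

Δ: Δ0=8, Δ1=-9/2, Δ2=5, Δ3=3, Δ4=-4/3
row 1: diag=6, rhs=-75; c'=1/3, d'=-25/2
row 2: denom=6−2·1/3=16/3; d'=(57−2·-25/2)/(16/3)=123/8
row 3: denom=4−1·3/16=61/16; d'=(-12−1·123/8)/(61/16)=-438/61
row 4: denom=8−1·16/61=472/61; d'=(-26−1·-438/61)/(472/61)=-287/118
back: M4=-287/118
back: M3=-438/61−16/61·-287/118=-386/59
back: M2=123/8−3/16·-386/59=1959/118
back: M1=-25/2−1/3·1959/118=-1064/59
M: M0=0, M1=-1064/59, M2=1959/118, M3=-386/59, M4=-287/118, M5=0
seg 0: a=-4, c=M0/2=0, d=(M1−M0)/(6·1)=-532/177, b=Δ0−h0·(2M0+M1)/6=1948/177
seg 1: a=4, c=M1/2=-532/59, d=(M2−M1)/(6·2)=4087/1416, b=Δ1−h1·(2M1+M2)/6=352/177
seg 2: a=-5, c=M2/2=1959/236, d=(M3−M2)/(6·1)=-2731/708, b=Δ2−h2·(2M2+M3)/6=197/354
seg 3: a=0, c=M3/2=-193/59, d=(M4−M3)/(6·1)=485/708, b=Δ3−h3·(2M3+M4)/6=3955/708
seg 4: a=3, c=M4/2=-287/236, d=(M5−M4)/(6·3)=287/2124, b=Δ4−h4·(2M4+M5)/6=389/354
t_q=3/4 → seg 0, τ=3/4; S=-4+1948/177·τ+0·τ²+-532/177·τ³=2819/944

  seg 0: a=-4 b=1948/177 c=0 d=-532/177
  seg 1: a=4 b=352/177 c=-532/59 d=4087/1416
  seg 2: a=-5 b=197/354 c=1959/236 d=-2731/708
  seg 3: a=0 b=3955/708 c=-193/59 d=485/708
  seg 4: a=3 b=389/354 c=-287/236 d=287/2124
S(3/4) = 2819/944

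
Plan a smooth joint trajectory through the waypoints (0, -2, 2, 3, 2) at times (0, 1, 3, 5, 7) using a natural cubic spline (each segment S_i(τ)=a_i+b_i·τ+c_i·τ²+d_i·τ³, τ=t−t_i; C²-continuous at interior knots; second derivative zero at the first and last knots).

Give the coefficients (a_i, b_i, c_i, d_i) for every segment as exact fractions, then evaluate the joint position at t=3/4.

  seg 0: a=0 b=-229/82 c=0 d=65/82
  seg 1: a=-2 b=-17/41 c=195/82 d=-24/41
  seg 2: a=2 b=85/41 c=-93/82 d=57/328
  seg 3: a=3 b=-31/82 c=-15/164 d=5/328
S(3/4) = -9237/5248

Δ: Δ0=-2, Δ1=2, Δ2=1/2, Δ3=-1/2
row 1: diag=6, rhs=24; c'=1/3, d'=4
row 2: denom=8−2·1/3=22/3; d'=(-9−2·4)/(22/3)=-51/22
row 3: denom=8−2·3/11=82/11; d'=(-6−2·-51/22)/(82/11)=-15/82
back: M3=-15/82
back: M2=-51/22−3/11·-15/82=-93/41
back: M1=4−1/3·-93/41=195/41
M: M0=0, M1=195/41, M2=-93/41, M3=-15/82, M4=0
seg 0: a=0, c=M0/2=0, d=(M1−M0)/(6·1)=65/82, b=Δ0−h0·(2M0+M1)/6=-229/82
seg 1: a=-2, c=M1/2=195/82, d=(M2−M1)/(6·2)=-24/41, b=Δ1−h1·(2M1+M2)/6=-17/41
seg 2: a=2, c=M2/2=-93/82, d=(M3−M2)/(6·2)=57/328, b=Δ2−h2·(2M2+M3)/6=85/41
seg 3: a=3, c=M3/2=-15/164, d=(M4−M3)/(6·2)=5/328, b=Δ3−h3·(2M3+M4)/6=-31/82
t_q=3/4 → seg 0, τ=3/4; S=0+-229/82·τ+0·τ²+65/82·τ³=-9237/5248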